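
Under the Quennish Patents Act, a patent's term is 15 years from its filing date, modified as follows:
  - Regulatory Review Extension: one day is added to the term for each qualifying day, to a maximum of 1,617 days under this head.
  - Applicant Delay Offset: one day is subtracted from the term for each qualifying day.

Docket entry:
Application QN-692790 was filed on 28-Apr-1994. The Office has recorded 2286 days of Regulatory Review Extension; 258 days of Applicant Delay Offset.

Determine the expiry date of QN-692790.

Base term: filing date + 15 years → 28 April 2009.
Regulatory Review Extension: 2286 days claimed exceeds the 1617-day cap, so +1617 days → 1 October 2013.
Applicant Delay Offset: −258 days → 16 January 2013.

2013-01-16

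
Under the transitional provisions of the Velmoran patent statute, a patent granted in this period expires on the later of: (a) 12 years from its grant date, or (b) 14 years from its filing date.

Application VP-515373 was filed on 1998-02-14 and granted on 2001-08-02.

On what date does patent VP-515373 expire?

August 2, 2013

(a) grant + 12 years → 2 August 2013.
(b) filing + 14 years → 14 February 2012.
Later of the two: 2 August 2013.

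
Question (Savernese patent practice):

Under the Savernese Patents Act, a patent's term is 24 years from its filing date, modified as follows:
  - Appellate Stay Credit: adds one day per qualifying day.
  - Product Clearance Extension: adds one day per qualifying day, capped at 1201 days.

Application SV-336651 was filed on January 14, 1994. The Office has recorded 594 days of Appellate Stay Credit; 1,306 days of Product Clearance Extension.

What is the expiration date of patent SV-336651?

Base term: filing date + 24 years → 14 January 2018.
Appellate Stay Credit: +594 days → 31 August 2019.
Product Clearance Extension: 1306 days claimed exceeds the 1201-day cap, so +1201 days → 14 December 2022.

2022-12-14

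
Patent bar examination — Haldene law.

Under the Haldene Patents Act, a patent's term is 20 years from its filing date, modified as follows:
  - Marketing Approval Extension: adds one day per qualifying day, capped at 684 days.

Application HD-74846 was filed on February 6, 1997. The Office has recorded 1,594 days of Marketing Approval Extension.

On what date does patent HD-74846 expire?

December 22, 2018

Base term: filing date + 20 years → 6 February 2017.
Marketing Approval Extension: 1594 days claimed exceeds the 684-day cap, so +684 days → 22 December 2018.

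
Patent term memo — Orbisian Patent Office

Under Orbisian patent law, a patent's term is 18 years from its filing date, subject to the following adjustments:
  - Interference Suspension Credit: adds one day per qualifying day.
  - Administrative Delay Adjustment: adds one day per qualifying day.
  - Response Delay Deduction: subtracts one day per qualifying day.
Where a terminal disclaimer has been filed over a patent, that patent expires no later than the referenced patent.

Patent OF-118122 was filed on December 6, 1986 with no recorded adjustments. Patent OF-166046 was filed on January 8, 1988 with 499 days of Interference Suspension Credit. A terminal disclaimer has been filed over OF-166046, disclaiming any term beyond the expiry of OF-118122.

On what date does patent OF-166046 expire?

December 6, 2004

Natural term of OF-166046:
  Base: filing + 18 years → 8 January 2006.
  Interference Suspension Credit: +499 days → 22 May 2007.
Expiry of referenced patent OF-118122:
  Base: filing + 18 years → 6 December 2004.
Terminal disclaimer: OF-166046 expires on the earlier of 22 May 2007 and 6 December 2004.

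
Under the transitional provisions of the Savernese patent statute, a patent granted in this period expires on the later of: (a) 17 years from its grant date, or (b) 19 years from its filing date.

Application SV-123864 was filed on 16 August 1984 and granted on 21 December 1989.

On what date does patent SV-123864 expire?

2006-12-21

(a) grant + 17 years → 21 December 2006.
(b) filing + 19 years → 16 August 2003.
Later of the two: 21 December 2006.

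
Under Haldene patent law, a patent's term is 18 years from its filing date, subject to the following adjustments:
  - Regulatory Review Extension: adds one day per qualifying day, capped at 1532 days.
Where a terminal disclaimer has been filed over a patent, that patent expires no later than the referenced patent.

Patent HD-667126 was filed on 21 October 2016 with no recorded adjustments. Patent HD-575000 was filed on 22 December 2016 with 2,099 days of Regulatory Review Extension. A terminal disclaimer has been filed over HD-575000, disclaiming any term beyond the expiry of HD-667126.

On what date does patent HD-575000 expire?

October 21, 2034

Natural term of HD-575000:
  Base: filing + 18 years → 22 December 2034.
  Regulatory Review Extension: 2099 days claimed exceeds the 1532-day cap, so +1532 days → 3 March 2039.
Expiry of referenced patent HD-667126:
  Base: filing + 18 years → 21 October 2034.
Terminal disclaimer: HD-575000 expires on the earlier of 3 March 2039 and 21 October 2034.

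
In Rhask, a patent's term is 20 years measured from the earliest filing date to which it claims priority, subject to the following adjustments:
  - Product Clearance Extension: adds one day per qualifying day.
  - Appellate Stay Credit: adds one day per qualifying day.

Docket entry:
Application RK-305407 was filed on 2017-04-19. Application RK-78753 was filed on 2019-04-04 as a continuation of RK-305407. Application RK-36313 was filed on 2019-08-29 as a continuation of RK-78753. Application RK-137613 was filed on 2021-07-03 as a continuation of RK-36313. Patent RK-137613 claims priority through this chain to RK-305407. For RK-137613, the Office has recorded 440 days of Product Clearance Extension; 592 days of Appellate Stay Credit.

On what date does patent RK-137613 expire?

Earliest priority filing: 19 April 2017.
Base term: 19 April 2017 + 20 years → 19 April 2037.
Product Clearance Extension: +440 days → 3 July 2038.
Appellate Stay Credit: +592 days → 15 February 2040.

2040-02-15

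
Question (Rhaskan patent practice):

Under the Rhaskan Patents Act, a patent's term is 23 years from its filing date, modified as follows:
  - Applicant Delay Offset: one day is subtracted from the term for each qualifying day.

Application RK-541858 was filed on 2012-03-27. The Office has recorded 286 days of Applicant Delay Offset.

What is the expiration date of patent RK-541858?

June 14, 2034

Base term: filing date + 23 years → 27 March 2035.
Applicant Delay Offset: −286 days → 14 June 2034.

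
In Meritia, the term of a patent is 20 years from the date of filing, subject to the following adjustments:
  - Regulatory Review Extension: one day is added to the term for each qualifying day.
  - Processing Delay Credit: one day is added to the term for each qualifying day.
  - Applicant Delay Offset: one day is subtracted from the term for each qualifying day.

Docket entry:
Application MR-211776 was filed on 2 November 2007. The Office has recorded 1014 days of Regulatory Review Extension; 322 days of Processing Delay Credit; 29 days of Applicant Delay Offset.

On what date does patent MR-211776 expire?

2031-06-01

Base term: filing date + 20 years → 2 November 2027.
Regulatory Review Extension: +1014 days → 12 August 2030.
Processing Delay Credit: +322 days → 30 June 2031.
Applicant Delay Offset: −29 days → 1 June 2031.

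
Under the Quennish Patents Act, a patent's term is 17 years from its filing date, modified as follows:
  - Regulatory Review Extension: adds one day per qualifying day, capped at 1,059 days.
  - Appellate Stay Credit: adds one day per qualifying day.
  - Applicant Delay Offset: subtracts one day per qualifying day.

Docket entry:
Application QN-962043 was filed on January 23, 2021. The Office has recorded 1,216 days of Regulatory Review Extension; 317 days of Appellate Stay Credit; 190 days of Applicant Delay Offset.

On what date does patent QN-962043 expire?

2041-04-23

Base term: filing date + 17 years → 23 January 2038.
Regulatory Review Extension: 1216 days claimed exceeds the 1059-day cap, so +1059 days → 17 December 2040.
Appellate Stay Credit: +317 days → 30 October 2041.
Applicant Delay Offset: −190 days → 23 April 2041.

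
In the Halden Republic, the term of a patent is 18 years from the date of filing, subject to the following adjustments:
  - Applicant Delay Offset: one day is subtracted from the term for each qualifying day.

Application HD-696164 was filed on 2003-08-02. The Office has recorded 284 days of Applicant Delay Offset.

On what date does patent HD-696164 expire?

2020-10-22

Base term: filing date + 18 years → 2 August 2021.
Applicant Delay Offset: −284 days → 22 October 2020.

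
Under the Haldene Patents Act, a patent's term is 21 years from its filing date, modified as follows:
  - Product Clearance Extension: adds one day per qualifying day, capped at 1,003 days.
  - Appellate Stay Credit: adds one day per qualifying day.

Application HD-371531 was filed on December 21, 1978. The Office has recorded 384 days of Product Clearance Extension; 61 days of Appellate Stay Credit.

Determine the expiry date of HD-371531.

Base term: filing date + 21 years → 21 December 1999.
Product Clearance Extension: 384 days (within the 1003-day cap) → +384 days → 8 January 2001.
Appellate Stay Credit: +61 days → 10 March 2001.

2001-03-10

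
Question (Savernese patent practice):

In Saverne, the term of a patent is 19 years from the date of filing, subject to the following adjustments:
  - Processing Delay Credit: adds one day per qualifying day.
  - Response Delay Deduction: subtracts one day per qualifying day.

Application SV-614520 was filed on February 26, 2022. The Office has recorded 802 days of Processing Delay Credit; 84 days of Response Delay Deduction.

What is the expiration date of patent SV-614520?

Base term: filing date + 19 years → 26 February 2041.
Processing Delay Credit: +802 days → 9 May 2043.
Response Delay Deduction: −84 days → 14 February 2043.

February 14, 2043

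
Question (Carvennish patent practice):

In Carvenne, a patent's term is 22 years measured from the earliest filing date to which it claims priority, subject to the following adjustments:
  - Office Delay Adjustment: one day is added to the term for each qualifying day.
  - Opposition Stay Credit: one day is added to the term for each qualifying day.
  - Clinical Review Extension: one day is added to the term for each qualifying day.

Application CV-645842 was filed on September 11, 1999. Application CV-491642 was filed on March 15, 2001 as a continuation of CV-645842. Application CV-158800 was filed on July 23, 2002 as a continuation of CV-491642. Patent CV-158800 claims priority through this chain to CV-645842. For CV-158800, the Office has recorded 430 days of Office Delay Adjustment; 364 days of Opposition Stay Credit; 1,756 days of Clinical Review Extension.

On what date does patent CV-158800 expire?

Earliest priority filing: 11 September 1999.
Base term: 11 September 1999 + 22 years → 11 September 2021.
Office Delay Adjustment: +430 days → 15 November 2022.
Opposition Stay Credit: +364 days → 14 November 2023.
Clinical Review Extension: +1756 days → 4 September 2028.

September 4, 2028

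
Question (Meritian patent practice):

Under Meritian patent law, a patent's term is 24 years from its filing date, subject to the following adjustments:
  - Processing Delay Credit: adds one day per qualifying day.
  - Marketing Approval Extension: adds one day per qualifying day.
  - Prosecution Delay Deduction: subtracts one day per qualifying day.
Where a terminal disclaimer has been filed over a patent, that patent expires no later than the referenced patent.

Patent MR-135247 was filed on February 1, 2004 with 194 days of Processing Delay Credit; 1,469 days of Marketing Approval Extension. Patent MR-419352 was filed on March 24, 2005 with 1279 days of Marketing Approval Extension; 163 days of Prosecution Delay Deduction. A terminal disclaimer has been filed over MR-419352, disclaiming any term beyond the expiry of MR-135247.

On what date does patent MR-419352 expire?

Natural term of MR-419352:
  Base: filing + 24 years → 24 March 2029.
  Marketing Approval Extension: +1279 days → 23 September 2032.
  Prosecution Delay Deduction: −163 days → 13 April 2032.
Expiry of referenced patent MR-135247:
  Base: filing + 24 years → 1 February 2028.
  Processing Delay Credit: +194 days → 13 August 2028.
  Marketing Approval Extension: +1469 days → 21 August 2032.
Terminal disclaimer: MR-419352 expires on the earlier of 13 April 2032 and 21 August 2032.

April 13, 2032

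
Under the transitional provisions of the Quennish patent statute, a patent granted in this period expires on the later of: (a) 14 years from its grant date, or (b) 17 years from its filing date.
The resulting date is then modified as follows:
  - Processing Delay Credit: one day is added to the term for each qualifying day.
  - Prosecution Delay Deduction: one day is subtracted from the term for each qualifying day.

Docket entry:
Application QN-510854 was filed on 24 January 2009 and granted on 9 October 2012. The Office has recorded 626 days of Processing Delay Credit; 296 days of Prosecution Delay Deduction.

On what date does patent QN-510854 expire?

(a) grant + 14 years → 9 October 2026.
(b) filing + 17 years → 24 January 2026.
Later of the two: 9 October 2026.
Processing Delay Credit: +626 days → 26 June 2028.
Prosecution Delay Deduction: −296 days → 4 September 2027.

September 4, 2027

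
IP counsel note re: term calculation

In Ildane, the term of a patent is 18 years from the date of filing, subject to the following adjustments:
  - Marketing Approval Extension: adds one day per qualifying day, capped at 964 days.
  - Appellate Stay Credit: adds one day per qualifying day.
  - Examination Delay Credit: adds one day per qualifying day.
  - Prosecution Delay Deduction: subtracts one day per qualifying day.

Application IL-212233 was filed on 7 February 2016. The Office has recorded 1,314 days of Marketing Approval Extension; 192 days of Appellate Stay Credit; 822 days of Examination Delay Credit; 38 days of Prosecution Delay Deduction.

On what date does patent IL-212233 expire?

Base term: filing date + 18 years → 7 February 2034.
Marketing Approval Extension: 1314 days claimed exceeds the 964-day cap, so +964 days → 28 September 2036.
Appellate Stay Credit: +192 days → 8 April 2037.
Examination Delay Credit: +822 days → 9 July 2039.
Prosecution Delay Deduction: −38 days → 1 June 2039.

June 1, 2039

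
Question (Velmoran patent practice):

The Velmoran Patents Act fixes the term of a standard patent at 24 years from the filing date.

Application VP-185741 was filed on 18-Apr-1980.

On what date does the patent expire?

April 18, 2004

Filing date + 24 years → 18 April 2004.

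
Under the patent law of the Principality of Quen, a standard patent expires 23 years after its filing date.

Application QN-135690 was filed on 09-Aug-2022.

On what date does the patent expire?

Filing date + 23 years → 9 August 2045.

August 9, 2045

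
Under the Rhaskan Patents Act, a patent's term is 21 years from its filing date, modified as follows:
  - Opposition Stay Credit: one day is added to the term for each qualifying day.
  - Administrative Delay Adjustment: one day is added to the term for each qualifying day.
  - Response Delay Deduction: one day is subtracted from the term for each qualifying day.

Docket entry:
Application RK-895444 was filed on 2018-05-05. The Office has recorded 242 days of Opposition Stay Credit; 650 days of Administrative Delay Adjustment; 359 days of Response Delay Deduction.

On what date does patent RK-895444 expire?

Base term: filing date + 21 years → 5 May 2039.
Opposition Stay Credit: +242 days → 2 January 2040.
Administrative Delay Adjustment: +650 days → 13 October 2041.
Response Delay Deduction: −359 days → 19 October 2040.

2040-10-19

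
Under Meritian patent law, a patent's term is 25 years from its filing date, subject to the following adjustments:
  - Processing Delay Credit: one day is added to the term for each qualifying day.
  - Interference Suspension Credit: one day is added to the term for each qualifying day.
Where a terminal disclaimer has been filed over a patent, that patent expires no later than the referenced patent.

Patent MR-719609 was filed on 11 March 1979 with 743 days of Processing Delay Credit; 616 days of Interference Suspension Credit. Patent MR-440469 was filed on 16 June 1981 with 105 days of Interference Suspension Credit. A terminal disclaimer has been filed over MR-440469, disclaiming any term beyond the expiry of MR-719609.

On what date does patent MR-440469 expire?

Natural term of MR-440469:
  Base: filing + 25 years → 16 June 2006.
  Interference Suspension Credit: +105 days → 29 September 2006.
Expiry of referenced patent MR-719609:
  Base: filing + 25 years → 11 March 2004.
  Processing Delay Credit: +743 days → 24 March 2006.
  Interference Suspension Credit: +616 days → 30 November 2007.
Terminal disclaimer: MR-440469 expires on the earlier of 29 September 2006 and 30 November 2007.

September 29, 2006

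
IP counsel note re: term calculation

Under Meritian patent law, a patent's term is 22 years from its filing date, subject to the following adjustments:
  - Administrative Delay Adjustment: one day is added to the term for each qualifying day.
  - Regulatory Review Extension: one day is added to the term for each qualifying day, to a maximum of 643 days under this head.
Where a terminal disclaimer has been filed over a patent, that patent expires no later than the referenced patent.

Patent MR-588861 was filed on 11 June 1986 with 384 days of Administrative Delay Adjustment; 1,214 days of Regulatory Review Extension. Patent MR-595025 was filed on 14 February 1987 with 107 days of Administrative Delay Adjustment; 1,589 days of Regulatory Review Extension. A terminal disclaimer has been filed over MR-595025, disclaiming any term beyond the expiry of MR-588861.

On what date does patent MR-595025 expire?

2011-03-06

Natural term of MR-595025:
  Base: filing + 22 years → 14 February 2009.
  Administrative Delay Adjustment: +107 days → 1 June 2009.
  Regulatory Review Extension: 1589 days claimed exceeds the 643-day cap, so +643 days → 6 March 2011.
Expiry of referenced patent MR-588861:
  Base: filing + 22 years → 11 June 2008.
  Administrative Delay Adjustment: +384 days → 30 June 2009.
  Regulatory Review Extension: 1214 days claimed exceeds the 643-day cap, so +643 days → 4 April 2011.
Terminal disclaimer: MR-595025 expires on the earlier of 6 March 2011 and 4 April 2011.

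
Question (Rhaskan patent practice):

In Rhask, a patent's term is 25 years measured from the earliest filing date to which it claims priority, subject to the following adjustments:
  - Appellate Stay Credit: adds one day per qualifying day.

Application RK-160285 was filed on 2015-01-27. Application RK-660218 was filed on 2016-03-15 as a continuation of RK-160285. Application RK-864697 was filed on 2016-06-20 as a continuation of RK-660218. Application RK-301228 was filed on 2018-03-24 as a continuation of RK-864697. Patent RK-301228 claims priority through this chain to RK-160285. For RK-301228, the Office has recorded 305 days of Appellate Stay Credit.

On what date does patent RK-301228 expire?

November 27, 2040

Earliest priority filing: 27 January 2015.
Base term: 27 January 2015 + 25 years → 27 January 2040.
Appellate Stay Credit: +305 days → 27 November 2040.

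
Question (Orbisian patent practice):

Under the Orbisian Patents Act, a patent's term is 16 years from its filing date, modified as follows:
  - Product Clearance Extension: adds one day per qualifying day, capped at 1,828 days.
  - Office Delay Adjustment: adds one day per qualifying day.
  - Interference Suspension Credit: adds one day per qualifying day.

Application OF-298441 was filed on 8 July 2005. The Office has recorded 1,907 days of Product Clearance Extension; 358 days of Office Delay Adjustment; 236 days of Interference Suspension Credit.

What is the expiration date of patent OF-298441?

February 24, 2028

Base term: filing date + 16 years → 8 July 2021.
Product Clearance Extension: 1907 days claimed exceeds the 1828-day cap, so +1828 days → 10 July 2026.
Office Delay Adjustment: +358 days → 3 July 2027.
Interference Suspension Credit: +236 days → 24 February 2028.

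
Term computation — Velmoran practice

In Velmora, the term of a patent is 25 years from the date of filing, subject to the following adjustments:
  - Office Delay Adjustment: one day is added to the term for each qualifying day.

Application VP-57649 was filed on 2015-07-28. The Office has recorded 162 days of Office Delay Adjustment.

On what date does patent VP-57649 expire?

Base term: filing date + 25 years → 28 July 2040.
Office Delay Adjustment: +162 days → 6 January 2041.

2041-01-06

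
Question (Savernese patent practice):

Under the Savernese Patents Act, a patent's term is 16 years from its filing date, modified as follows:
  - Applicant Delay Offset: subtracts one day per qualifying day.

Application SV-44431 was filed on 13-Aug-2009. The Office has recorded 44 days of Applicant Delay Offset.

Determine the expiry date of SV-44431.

Base term: filing date + 16 years → 13 August 2025.
Applicant Delay Offset: −44 days → 30 June 2025.

June 30, 2025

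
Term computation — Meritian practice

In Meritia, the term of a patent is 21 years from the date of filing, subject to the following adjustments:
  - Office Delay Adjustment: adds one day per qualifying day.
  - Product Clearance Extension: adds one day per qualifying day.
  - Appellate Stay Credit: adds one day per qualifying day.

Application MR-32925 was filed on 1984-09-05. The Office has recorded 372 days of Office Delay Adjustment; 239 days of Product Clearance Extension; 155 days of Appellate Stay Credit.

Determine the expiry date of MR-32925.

Base term: filing date + 21 years → 5 September 2005.
Office Delay Adjustment: +372 days → 12 September 2006.
Product Clearance Extension: +239 days → 9 May 2007.
Appellate Stay Credit: +155 days → 11 October 2007.

October 11, 2007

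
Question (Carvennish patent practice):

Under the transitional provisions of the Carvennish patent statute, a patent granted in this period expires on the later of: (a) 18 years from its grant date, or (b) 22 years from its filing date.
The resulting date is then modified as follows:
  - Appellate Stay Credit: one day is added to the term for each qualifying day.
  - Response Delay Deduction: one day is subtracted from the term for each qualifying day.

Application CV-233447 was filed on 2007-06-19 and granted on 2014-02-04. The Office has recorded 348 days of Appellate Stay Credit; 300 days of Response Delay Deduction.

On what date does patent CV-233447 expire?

March 23, 2032

(a) grant + 18 years → 4 February 2032.
(b) filing + 22 years → 19 June 2029.
Later of the two: 4 February 2032.
Appellate Stay Credit: +348 days → 17 January 2033.
Response Delay Deduction: −300 days → 23 March 2032.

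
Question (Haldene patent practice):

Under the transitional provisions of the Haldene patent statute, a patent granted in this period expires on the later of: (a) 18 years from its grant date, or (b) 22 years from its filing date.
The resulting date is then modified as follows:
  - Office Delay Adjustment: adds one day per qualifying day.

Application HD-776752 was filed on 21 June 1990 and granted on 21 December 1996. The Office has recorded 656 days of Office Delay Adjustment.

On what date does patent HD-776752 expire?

2016-10-07

(a) grant + 18 years → 21 December 2014.
(b) filing + 22 years → 21 June 2012.
Later of the two: 21 December 2014.
Office Delay Adjustment: +656 days → 7 October 2016.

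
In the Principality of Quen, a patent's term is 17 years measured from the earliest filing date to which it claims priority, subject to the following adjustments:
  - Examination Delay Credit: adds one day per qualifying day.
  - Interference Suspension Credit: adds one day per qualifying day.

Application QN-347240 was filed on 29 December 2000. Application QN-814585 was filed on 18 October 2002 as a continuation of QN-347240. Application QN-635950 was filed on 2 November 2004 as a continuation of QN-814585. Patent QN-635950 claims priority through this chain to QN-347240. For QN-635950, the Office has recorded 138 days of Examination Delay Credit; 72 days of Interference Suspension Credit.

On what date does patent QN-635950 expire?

Earliest priority filing: 29 December 2000.
Base term: 29 December 2000 + 17 years → 29 December 2017.
Examination Delay Credit: +138 days → 16 May 2018.
Interference Suspension Credit: +72 days → 27 July 2018.

July 27, 2018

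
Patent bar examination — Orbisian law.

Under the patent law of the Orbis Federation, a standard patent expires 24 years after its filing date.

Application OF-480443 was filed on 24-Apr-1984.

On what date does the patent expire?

Filing date + 24 years → 24 April 2008.

2008-04-24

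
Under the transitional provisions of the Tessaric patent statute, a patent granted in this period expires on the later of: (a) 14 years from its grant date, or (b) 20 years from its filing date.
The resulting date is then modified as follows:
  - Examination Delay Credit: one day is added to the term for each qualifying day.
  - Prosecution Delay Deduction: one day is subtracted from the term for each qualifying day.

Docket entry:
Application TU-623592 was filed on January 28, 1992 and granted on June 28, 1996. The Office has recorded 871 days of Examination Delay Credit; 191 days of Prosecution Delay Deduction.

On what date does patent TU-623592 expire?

(a) grant + 14 years → 28 June 2010.
(b) filing + 20 years → 28 January 2012.
Later of the two: 28 January 2012.
Examination Delay Credit: +871 days → 17 June 2014.
Prosecution Delay Deduction: −191 days → 8 December 2013.

2013-12-08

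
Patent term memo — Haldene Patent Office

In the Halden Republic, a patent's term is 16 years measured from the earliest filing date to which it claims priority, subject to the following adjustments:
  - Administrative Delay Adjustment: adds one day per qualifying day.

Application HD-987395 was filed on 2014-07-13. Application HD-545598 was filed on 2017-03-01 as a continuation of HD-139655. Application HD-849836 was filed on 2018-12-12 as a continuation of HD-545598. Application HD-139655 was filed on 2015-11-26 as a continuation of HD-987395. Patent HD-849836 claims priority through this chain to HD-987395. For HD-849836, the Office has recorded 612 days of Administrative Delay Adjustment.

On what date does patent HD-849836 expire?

2032-03-16

Earliest priority filing: 13 July 2014.
Base term: 13 July 2014 + 16 years → 13 July 2030.
Administrative Delay Adjustment: +612 days → 16 March 2032.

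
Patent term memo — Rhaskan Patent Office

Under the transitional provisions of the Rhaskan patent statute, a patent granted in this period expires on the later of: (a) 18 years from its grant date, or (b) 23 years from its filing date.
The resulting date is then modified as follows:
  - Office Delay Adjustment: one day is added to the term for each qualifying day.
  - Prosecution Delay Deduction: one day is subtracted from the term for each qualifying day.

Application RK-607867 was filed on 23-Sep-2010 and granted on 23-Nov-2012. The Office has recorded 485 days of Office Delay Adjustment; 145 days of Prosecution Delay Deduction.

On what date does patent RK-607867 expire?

2034-08-29

(a) grant + 18 years → 23 November 2030.
(b) filing + 23 years → 23 September 2033.
Later of the two: 23 September 2033.
Office Delay Adjustment: +485 days → 21 January 2035.
Prosecution Delay Deduction: −145 days → 29 August 2034.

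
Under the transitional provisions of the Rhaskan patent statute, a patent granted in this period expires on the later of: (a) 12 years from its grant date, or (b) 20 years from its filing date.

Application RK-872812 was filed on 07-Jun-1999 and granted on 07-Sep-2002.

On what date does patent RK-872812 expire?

(a) grant + 12 years → 7 September 2014.
(b) filing + 20 years → 7 June 2019.
Later of the two: 7 June 2019.

2019-06-07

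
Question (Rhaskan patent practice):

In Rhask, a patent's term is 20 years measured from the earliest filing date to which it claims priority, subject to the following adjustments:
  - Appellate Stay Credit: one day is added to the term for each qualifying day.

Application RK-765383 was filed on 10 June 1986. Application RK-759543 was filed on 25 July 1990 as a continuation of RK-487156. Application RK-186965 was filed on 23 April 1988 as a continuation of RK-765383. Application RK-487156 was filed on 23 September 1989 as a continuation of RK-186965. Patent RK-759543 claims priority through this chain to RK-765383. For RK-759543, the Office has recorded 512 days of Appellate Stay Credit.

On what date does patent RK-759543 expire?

2007-11-04

Earliest priority filing: 10 June 1986.
Base term: 10 June 1986 + 20 years → 10 June 2006.
Appellate Stay Credit: +512 days → 4 November 2007.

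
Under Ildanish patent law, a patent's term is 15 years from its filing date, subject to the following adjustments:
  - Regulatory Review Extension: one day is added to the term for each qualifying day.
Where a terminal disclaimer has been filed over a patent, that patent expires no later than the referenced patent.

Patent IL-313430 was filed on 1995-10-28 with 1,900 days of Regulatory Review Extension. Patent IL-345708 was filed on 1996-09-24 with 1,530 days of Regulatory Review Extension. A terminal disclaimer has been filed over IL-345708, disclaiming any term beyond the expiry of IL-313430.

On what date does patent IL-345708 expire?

2015-12-02

Natural term of IL-345708:
  Base: filing + 15 years → 24 September 2011.
  Regulatory Review Extension: +1530 days → 2 December 2015.
Expiry of referenced patent IL-313430:
  Base: filing + 15 years → 28 October 2010.
  Regulatory Review Extension: +1900 days → 10 January 2016.
Terminal disclaimer: IL-345708 expires on the earlier of 2 December 2015 and 10 January 2016.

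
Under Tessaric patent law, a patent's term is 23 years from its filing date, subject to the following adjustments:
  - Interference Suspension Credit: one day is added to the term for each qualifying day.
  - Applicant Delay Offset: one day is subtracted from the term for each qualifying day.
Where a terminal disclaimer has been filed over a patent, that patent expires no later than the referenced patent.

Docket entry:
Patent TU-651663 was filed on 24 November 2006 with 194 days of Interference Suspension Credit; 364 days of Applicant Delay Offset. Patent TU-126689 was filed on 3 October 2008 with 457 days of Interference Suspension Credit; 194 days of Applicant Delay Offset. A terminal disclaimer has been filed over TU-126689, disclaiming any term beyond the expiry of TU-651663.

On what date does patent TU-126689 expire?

2029-06-07

Natural term of TU-126689:
  Base: filing + 23 years → 3 October 2031.
  Interference Suspension Credit: +457 days → 2 January 2033.
  Applicant Delay Offset: −194 days → 22 June 2032.
Expiry of referenced patent TU-651663:
  Base: filing + 23 years → 24 November 2029.
  Interference Suspension Credit: +194 days → 6 June 2030.
  Applicant Delay Offset: −364 days → 7 June 2029.
Terminal disclaimer: TU-126689 expires on the earlier of 22 June 2032 and 7 June 2029.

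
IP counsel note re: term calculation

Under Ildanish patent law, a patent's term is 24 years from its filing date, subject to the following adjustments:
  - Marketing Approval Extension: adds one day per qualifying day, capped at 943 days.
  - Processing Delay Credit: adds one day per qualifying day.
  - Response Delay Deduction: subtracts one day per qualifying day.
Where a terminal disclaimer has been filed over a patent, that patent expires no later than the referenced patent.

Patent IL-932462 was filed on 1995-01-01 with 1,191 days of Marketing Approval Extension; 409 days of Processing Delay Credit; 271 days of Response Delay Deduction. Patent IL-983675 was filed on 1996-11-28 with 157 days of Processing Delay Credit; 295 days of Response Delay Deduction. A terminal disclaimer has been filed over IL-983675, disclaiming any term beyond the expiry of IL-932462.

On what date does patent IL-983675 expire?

Natural term of IL-983675:
  Base: filing + 24 years → 28 November 2020.
  Processing Delay Credit: +157 days → 4 May 2021.
  Response Delay Deduction: −295 days → 13 July 2020.
Expiry of referenced patent IL-932462:
  Base: filing + 24 years → 1 January 2019.
  Marketing Approval Extension: 1191 days claimed exceeds the 943-day cap, so +943 days → 1 August 2021.
  Processing Delay Credit: +409 days → 14 September 2022.
  Response Delay Deduction: −271 days → 17 December 2021.
Terminal disclaimer: IL-983675 expires on the earlier of 13 July 2020 and 17 December 2021.

July 13, 2020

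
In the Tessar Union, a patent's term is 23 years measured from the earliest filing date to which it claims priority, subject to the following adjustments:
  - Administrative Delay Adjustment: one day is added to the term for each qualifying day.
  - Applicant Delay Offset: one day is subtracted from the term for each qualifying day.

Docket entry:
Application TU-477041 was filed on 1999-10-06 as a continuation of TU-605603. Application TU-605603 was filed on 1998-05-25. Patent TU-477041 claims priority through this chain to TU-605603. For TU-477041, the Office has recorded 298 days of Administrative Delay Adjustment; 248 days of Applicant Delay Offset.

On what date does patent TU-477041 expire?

Earliest priority filing: 25 May 1998.
Base term: 25 May 1998 + 23 years → 25 May 2021.
Administrative Delay Adjustment: +298 days → 19 March 2022.
Applicant Delay Offset: −248 days → 14 July 2021.

July 14, 2021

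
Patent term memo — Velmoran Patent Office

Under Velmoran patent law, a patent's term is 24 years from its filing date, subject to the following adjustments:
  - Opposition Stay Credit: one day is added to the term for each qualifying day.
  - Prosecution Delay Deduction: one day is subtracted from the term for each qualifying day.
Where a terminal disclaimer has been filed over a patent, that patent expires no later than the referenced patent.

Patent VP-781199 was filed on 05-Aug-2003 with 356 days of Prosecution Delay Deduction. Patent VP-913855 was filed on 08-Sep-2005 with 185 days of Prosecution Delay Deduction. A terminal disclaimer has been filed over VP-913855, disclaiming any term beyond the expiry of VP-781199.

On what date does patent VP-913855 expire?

August 14, 2026

Natural term of VP-913855:
  Base: filing + 24 years → 8 September 2029.
  Prosecution Delay Deduction: −185 days → 7 March 2029.
Expiry of referenced patent VP-781199:
  Base: filing + 24 years → 5 August 2027.
  Prosecution Delay Deduction: −356 days → 14 August 2026.
Terminal disclaimer: VP-913855 expires on the earlier of 7 March 2029 and 14 August 2026.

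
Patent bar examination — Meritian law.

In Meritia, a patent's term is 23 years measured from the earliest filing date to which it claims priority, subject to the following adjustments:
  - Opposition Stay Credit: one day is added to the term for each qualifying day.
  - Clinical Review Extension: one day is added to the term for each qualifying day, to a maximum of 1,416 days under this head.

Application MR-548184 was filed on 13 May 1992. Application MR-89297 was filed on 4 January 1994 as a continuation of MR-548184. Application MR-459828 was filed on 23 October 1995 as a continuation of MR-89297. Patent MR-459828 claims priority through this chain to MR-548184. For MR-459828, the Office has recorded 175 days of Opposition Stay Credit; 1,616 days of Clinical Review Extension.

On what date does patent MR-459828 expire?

September 20, 2019

Earliest priority filing: 13 May 1992.
Base term: 13 May 1992 + 23 years → 13 May 2015.
Opposition Stay Credit: +175 days → 4 November 2015.
Clinical Review Extension: 1616 days claimed exceeds the 1416-day cap, so +1416 days → 20 September 2019.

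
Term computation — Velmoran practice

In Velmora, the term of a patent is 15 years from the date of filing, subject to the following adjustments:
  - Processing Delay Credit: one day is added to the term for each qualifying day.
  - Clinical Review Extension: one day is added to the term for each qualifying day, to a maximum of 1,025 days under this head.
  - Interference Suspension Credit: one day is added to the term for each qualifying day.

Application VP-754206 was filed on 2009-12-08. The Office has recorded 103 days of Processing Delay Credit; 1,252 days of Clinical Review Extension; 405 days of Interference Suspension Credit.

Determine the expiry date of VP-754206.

Base term: filing date + 15 years → 8 December 2024.
Processing Delay Credit: +103 days → 21 March 2025.
Clinical Review Extension: 1252 days claimed exceeds the 1025-day cap, so +1025 days → 10 January 2028.
Interference Suspension Credit: +405 days → 18 February 2029.

February 18, 2029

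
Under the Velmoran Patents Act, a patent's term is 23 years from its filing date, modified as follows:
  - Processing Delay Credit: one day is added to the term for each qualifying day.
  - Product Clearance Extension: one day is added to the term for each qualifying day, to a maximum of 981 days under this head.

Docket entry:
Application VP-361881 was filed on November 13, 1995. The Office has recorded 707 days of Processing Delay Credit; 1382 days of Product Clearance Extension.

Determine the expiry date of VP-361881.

2023-06-28

Base term: filing date + 23 years → 13 November 2018.
Processing Delay Credit: +707 days → 20 October 2020.
Product Clearance Extension: 1382 days claimed exceeds the 981-day cap, so +981 days → 28 June 2023.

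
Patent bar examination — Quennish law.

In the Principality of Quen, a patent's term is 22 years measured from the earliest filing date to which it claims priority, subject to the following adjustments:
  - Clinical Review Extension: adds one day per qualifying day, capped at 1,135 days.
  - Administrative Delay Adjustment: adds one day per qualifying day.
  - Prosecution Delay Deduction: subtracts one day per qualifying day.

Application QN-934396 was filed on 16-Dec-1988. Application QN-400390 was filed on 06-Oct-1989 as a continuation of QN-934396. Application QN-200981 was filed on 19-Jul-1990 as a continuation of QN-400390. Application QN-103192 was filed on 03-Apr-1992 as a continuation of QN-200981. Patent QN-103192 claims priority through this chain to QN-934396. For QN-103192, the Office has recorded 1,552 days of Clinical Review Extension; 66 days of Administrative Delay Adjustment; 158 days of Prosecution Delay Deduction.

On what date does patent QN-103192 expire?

2013-10-24

Earliest priority filing: 16 December 1988.
Base term: 16 December 1988 + 22 years → 16 December 2010.
Clinical Review Extension: 1552 days claimed exceeds the 1135-day cap, so +1135 days → 24 January 2014.
Administrative Delay Adjustment: +66 days → 31 March 2014.
Prosecution Delay Deduction: −158 days → 24 October 2013.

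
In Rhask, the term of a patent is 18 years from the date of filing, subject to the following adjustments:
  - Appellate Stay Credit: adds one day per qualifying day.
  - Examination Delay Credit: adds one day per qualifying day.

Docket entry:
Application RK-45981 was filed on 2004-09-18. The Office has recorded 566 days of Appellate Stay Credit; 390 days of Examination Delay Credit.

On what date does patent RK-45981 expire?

Base term: filing date + 18 years → 18 September 2022.
Appellate Stay Credit: +566 days → 6 April 2024.
Examination Delay Credit: +390 days → 1 May 2025.

2025-05-01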